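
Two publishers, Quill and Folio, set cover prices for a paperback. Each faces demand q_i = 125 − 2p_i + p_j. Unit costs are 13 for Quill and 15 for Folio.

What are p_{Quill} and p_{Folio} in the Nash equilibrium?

Quill's profit: π = (p_{Quill} − 13)(125 − 2p_{Quill} + p_{Folio}).
∂π/∂p_{Quill} = 151 − 4p_{Quill} + p_{Folio} = 0 ⇒ p_{Quill} = 37.75 + 0.25p_{Folio}.
Similarly p_{Folio} = 38.75 + 0.25p_{Quill}.
Substituting the second reaction function into the first: p_{Quill} = 37.75 + 0.25(38.75 + 0.25p_{Quill}), which gives 0.9375p_{Quill} = 47.4375 ⇒ p_{Quill} = 50.6.
Then p_{Folio} = 38.75 + 0.25·50.6 = 51.4.

50.6, 51.4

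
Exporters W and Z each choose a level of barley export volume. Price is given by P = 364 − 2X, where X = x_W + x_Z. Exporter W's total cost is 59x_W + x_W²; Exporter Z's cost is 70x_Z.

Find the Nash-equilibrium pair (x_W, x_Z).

Exporter W's profit: π = x_W(364 − 2(x_W + x_Z)) − 59x_W − x_W².
∂π/∂x_W = 305 − 6x_W − 2x_Z = 0, so x_W = 305/6 − (1/3)x_Z.
For Z: ∂π/∂x_Z = 294 − 4x_Z − 2x_W = 0 ⇒ x_Z = 73.5 − 0.5x_W.
Plugging x_Z into W's best response: x_W = 305/6 − (1/3)(73.5 − 0.5x_W) ⇒ (5/6)x_W = 79/3, so x_W = 31.6.
Then x_Z = 73.5 − 0.5·31.6 = 57.7.

31.6, 57.7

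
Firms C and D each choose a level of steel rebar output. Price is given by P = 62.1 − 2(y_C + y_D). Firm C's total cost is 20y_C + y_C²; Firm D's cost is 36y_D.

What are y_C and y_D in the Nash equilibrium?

5.81, 3.62

Firm C's profit: π = y_C(62.1 − 2(y_C + y_D)) − 20y_C − y_C².
∂π/∂y_C = 42.1 − 6y_C − 2y_D = 0, so y_C = 421/60 − (1/3)y_D.
For D: ∂π/∂y_D = 26.1 − 4y_D − 2y_C = 0 ⇒ y_D = 6.525 − 0.5y_C.
Plugging y_D into C's best response: y_C = 421/60 − (1/3)(6.525 − 0.5y_C) ⇒ (5/6)y_C = 581/120, so y_C = 5.81.
Then y_D = 6.525 − 0.5·5.81 = 3.62.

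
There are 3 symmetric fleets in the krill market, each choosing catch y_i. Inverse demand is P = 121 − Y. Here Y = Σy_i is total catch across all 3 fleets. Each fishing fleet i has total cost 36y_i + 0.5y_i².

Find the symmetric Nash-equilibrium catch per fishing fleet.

17

A representative fishing fleet's profit is π_i = y_i(121 − Y) − 36y_i − 0.5y_i², with Y = y_i + Σ_{j≠i} y_j.
First-order condition: 85 − 3y_i − Σ_{j≠i} y_j = 0.
With identical fishing fleets, set every y_j = y: then 85 − 3y − 2y = 0, i.e. y = 85/5 = 17.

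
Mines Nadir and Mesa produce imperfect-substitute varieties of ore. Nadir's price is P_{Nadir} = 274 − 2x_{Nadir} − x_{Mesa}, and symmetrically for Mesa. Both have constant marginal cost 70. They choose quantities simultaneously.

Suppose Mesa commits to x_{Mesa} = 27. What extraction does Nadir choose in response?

Mine Nadir's profit: π = x_{Nadir}(274 − 2x_{Nadir} − x_{Mesa}) − 70x_{Nadir}.
∂π/∂x_{Nadir} = 204 − 4x_{Nadir} − x_{Mesa} = 0 ⇒ x_{Nadir} = 51 − 0.25x_{Mesa}.
At x_{Mesa} = 27: x_{Nadir} = 51 − 0.25·27 = 44.25.

44.25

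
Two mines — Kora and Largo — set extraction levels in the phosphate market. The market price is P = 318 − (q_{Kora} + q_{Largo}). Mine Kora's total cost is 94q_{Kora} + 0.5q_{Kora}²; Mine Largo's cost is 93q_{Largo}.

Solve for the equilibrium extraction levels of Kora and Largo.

Mine Kora's profit: π = q_{Kora}(318 − (q_{Kora} + q_{Largo})) − 94q_{Kora} − 0.5q_{Kora}².
∂π/∂q_{Kora} = 224 − 3q_{Kora} − q_{Largo} = 0, so q_{Kora} = 224/3 − (1/3)q_{Largo}.
For Largo: ∂π/∂q_{Largo} = 225 − 2q_{Largo} − q_{Kora} = 0 ⇒ q_{Largo} = 112.5 − 0.5q_{Kora}.
Solving the two reaction functions simultaneously: (1 − (−1/3)(−0.5))q_{Kora} = 224/3 − (1/3)·112.5, so (5/6)q_{Kora} = 223/6 and q_{Kora} = 44.6.
Then q_{Largo} = 112.5 − 0.5·44.6 = 90.2.

44.6, 90.2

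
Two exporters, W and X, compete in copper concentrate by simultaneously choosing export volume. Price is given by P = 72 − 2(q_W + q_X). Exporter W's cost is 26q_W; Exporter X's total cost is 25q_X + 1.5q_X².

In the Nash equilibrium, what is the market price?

Exporter W's profit: π = q_W(72 − 2(q_W + q_X)) − 26q_W.
∂π/∂q_W = 46 − 4q_W − 2q_X = 0, so q_W = 11.5 − 0.5q_X.
For X: ∂π/∂q_X = 47 − 7q_X − 2q_W = 0 ⇒ q_X = 47/7 − (2/7)q_W.
Plugging q_X into W's best response: q_W = 11.5 − 0.5(47/7 − (2/7)q_W) ⇒ (6/7)q_W = 57/7, so q_W = 9.5.
Then q_X = 47/7 − (2/7)·9.5 = 4.
Equilibrium price: P = 72 − 2·13.5 = 45.

45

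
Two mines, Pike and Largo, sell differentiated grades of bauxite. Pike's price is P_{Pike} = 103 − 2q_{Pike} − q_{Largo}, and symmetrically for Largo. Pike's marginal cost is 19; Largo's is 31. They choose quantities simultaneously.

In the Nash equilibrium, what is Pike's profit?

Mine Pike's profit: π = q_{Pike}(103 − 2q_{Pike} − q_{Largo}) − 19q_{Pike}.
∂π/∂q_{Pike} = 84 − 4q_{Pike} − q_{Largo} = 0 ⇒ q_{Pike} = 21 − 0.25q_{Largo}.
Similarly q_{Largo} = 18 − 0.25q_{Pike}.
Solving the two reaction functions simultaneously: (1 − (−0.25)(−0.25))q_{Pike} = 21 − 0.25·18, so 0.9375q_{Pike} = 16.5 and q_{Pike} = 17.6.
Then q_{Largo} = 18 − 0.25·17.6 = 13.6.
P_{Pike} = 103 − 2·17.6 − 13.6 = 54.2.
Profit = (54.2 − 19)·17.6 = 619.52.

619.52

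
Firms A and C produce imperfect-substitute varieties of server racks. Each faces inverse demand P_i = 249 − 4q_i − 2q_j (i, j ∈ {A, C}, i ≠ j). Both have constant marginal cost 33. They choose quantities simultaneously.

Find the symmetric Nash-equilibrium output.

Firm A's profit: π = q_A(249 − 4q_A − 2q_C) − 33q_A.
∂π/∂q_A = 216 − 8q_A − 2q_C = 0 ⇒ q_A = 27 − 0.25q_C.
Setting q_A = q_C in the reaction function: q_A = 27 − 0.25q_A, so q_A = 27 / 1.25 = 21.6.

21.6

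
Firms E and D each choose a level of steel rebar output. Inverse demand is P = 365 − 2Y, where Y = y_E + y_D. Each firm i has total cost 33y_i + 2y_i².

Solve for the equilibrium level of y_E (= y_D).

33.2

Firm E's profit: π = y_E(365 − 2(y_E + y_D)) − 33y_E − 2y_E².
∂π/∂y_E = 332 − 8y_E − 2y_D = 0, so y_E = 41.5 − 0.25y_D.
Setting y_E = y_D in the reaction function: y_E = 41.5 − 0.25y_E, so y_E = 41.5 / 1.25 = 33.2.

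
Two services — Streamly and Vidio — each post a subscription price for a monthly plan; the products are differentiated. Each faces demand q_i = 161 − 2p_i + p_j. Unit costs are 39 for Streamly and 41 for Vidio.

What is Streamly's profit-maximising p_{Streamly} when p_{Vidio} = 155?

98.5

Streamly's profit: π = (p_{Streamly} − 39)(161 − 2p_{Streamly} + p_{Vidio}).
∂π/∂p_{Streamly} = 239 − 4p_{Streamly} + p_{Vidio} = 0 ⇒ p_{Streamly} = 59.75 + 0.25p_{Vidio}.
At p_{Vidio} = 155: p_{Streamly} = 59.75 + 0.25·155 = 98.5.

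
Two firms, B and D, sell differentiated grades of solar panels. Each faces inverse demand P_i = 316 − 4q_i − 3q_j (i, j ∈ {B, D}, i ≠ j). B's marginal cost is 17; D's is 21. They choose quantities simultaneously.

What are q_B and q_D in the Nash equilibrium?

Firm B's profit: π = q_B(316 − 4q_B − 3q_D) − 17q_B.
∂π/∂q_B = 299 − 8q_B − 3q_D = 0 ⇒ q_B = 37.375 − 0.375q_D.
Similarly q_D = 36.875 − 0.375q_B.
Solving the two reaction functions simultaneously: (1 − (−0.375)(−0.375))q_B = 37.375 − 0.375·36.875, so (55/64)q_B = 1507/64 and q_B = 27.4.
Then q_D = 36.875 − 0.375·27.4 = 26.6.

27.4, 26.6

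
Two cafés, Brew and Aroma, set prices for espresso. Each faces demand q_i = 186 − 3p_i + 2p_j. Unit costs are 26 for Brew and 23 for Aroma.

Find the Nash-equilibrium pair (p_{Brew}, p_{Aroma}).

65.4375, 64.3125

Brew's profit: π = (p_{Brew} − 26)(186 − 3p_{Brew} + 2p_{Aroma}).
∂π/∂p_{Brew} = 264 − 6p_{Brew} + 2p_{Aroma} = 0 ⇒ p_{Brew} = 44 + (1/3)p_{Aroma}.
Similarly p_{Aroma} = 42.5 + (1/3)p_{Brew}.
Substituting the second reaction function into the first: p_{Brew} = 44 + (1/3)(42.5 + (1/3)p_{Brew}), which gives (8/9)p_{Brew} = 349/6 ⇒ p_{Brew} = 65.4375.
Then p_{Aroma} = 42.5 + (1/3)·65.4375 = 64.3125.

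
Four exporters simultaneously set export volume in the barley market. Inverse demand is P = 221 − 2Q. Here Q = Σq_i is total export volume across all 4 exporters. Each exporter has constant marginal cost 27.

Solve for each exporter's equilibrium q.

A representative exporter's profit is π_i = q_i(221 − 2Q) − 27q_i, with Q = q_i + Σ_{j≠i} q_j.
First-order condition: 194 − 4q_i − 2Σ_{j≠i} q_j = 0.
Imposing symmetry (q_j = q for all j) turns Σ_{j≠i} q_j into 3q, so 194 = 10q and q = 19.4.

19.4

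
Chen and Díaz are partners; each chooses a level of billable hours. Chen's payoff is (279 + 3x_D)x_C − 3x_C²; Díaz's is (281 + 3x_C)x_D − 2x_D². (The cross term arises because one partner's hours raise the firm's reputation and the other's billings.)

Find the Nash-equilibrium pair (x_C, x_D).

Expanding Chen's payoff: 279x_C + 3x_Dx_C − 3x_C².
∂π/∂x_C = 279 + 3x_D − 6x_C = 0, so x_C = 46.5 + 0.5x_D.
Likewise for Díaz: x_D = 70.25 + 0.75x_C.
Solving the two reaction functions simultaneously: (1 − (0.5)(0.75))x_C = 46.5 + 0.5·70.25, so 0.625x_C = 81.625 and x_C = 130.6.
Then x_D = 70.25 + 0.75·130.6 = 168.2.

130.6, 168.2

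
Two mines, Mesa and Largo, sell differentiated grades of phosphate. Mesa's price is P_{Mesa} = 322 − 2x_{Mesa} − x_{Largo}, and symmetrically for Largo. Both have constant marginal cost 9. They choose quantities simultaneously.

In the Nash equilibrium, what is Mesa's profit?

7837.52

Mine Mesa's profit: π = x_{Mesa}(322 − 2x_{Mesa} − x_{Largo}) − 9x_{Mesa}.
∂π/∂x_{Mesa} = 313 − 4x_{Mesa} − x_{Largo} = 0 ⇒ x_{Mesa} = 78.25 − 0.25x_{Largo}.
The game is symmetric, so in equilibrium x_{Largo} = x_{Mesa}: the reaction function gives 1.25x_{Mesa} = 78.25, hence x_{Mesa} = 62.6.
P_{Mesa} = 322 − 2·62.6 − 62.6 = 134.2.
Profit = (134.2 − 9)·62.6 = 7837.52.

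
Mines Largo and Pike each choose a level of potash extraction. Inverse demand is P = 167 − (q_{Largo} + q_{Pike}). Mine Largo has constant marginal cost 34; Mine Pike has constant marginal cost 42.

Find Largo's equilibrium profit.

Mine Largo's profit: π = q_{Largo}(167 − (q_{Largo} + q_{Pike})) − 34q_{Largo}.
∂π/∂q_{Largo} = 133 − 2q_{Largo} − q_{Pike} = 0, so q_{Largo} = 66.5 − 0.5q_{Pike}.
By the same steps for Pike: q_{Pike} = 62.5 − 0.5q_{Largo}.
Plugging q_{Pike} into Largo's best response: q_{Largo} = 66.5 − 0.5(62.5 − 0.5q_{Largo}) ⇒ 0.75q_{Largo} = 35.25, so q_{Largo} = 47.
Then q_{Pike} = 62.5 − 0.5·47 = 39.
Price P = 167 − 86 = 81.
Largo's profit: (81 − 34)·47 = 2209.

2209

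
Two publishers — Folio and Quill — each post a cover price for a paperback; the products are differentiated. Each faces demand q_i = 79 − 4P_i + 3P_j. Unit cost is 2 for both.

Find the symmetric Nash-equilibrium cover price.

17.4

Folio's profit: π = (P_{Folio} − 2)(79 − 4P_{Folio} + 3P_{Quill}).
∂π/∂P_{Folio} = 87 − 8P_{Folio} + 3P_{Quill} = 0 ⇒ P_{Folio} = 10.875 + 0.375P_{Quill}.
By symmetry P_{Quill} = P_{Folio}; substituting into the reaction function, 0.625P_{Folio} = 10.875 and P_{Folio} = 17.4.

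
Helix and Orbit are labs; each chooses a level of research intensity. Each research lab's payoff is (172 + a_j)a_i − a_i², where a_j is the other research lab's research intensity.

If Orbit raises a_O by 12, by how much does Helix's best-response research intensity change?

Helix's payoff is (172 + a_O)a_H − a_H².
∂π/∂a_H = 172 + a_O − 2a_H = 0, so a_H = 86 + 0.5a_O.
The reaction-function slope is 0.5, so a 12-unit rise in a_O moves a_H by 0.5 × 12 = 6. Helix's best response rises — the actions are strategic complements.

6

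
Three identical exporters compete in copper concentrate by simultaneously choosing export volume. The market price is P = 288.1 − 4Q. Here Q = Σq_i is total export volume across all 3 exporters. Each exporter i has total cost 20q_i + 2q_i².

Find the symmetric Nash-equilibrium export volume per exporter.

13.405

A representative exporter's profit is π_i = q_i(288.1 − 4Q) − 20q_i − 2q_i², with Q = q_i + Σ_{j≠i} q_j.
First-order condition: 268.1 − 12q_i − 4Σ_{j≠i} q_j = 0.
Imposing symmetry (q_j = q for all j) turns Σ_{j≠i} q_j into 2q, so 268.1 = 20q and q = 13.405.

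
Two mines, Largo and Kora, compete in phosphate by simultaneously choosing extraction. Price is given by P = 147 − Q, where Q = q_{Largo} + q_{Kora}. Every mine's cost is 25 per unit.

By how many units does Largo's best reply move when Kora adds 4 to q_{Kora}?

Mine Largo's profit: π = q_{Largo}(147 − (q_{Largo} + q_{Kora})) − 25q_{Largo}.
∂π/∂q_{Largo} = 122 − 2q_{Largo} − q_{Kora} = 0, so q_{Largo} = 61 − 0.5q_{Kora}.
The reaction-function slope is −0.5, so a 4-unit rise in q_{Kora} moves q_{Largo} by −0.5 × 4 = −2. Largo's best response falls — the actions are strategic substitutes.

-2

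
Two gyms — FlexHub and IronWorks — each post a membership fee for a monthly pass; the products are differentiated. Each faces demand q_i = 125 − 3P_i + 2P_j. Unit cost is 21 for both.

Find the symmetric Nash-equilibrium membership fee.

FlexHub's profit: π = (P_{FlexHub} − 21)(125 − 3P_{FlexHub} + 2P_{IronWorks}).
∂π/∂P_{FlexHub} = 188 − 6P_{FlexHub} + 2P_{IronWorks} = 0 ⇒ P_{FlexHub} = 94/3 + (1/3)P_{IronWorks}.
By symmetry P_{IronWorks} = P_{FlexHub}; substituting into the reaction function, (2/3)P_{FlexHub} = 94/3 and P_{FlexHub} = 47.

47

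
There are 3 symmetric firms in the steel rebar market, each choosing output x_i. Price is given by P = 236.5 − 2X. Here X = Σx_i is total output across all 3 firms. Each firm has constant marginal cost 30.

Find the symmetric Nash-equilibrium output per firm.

25.8125

A representative firm's profit is π_i = x_i(236.5 − 2X) − 30x_i, with X = x_i + Σ_{j≠i} x_j.
First-order condition: 206.5 − 4x_i − 2Σ_{j≠i} x_j = 0.
With identical firms, set every x_j = x: then 206.5 − 4x − 4x = 0, i.e. x = 206.5/8 = 25.8125.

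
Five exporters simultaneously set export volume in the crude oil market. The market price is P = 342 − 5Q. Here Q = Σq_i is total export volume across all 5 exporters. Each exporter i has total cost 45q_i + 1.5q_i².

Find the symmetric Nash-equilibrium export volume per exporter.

9

A representative exporter's profit is π_i = q_i(342 − 5Q) − 45q_i − 1.5q_i², with Q = q_i + Σ_{j≠i} q_j.
First-order condition: 297 − 13q_i − 5Σ_{j≠i} q_j = 0.
In a symmetric equilibrium every exporter chooses the same q, so Σ_{j≠i} q_j = 4q. The condition becomes 297 − 33q = 0, giving q = 297/33 = 9.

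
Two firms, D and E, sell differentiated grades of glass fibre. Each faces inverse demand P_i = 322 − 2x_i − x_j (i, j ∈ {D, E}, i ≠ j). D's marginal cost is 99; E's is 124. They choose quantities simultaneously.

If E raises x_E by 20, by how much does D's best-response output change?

Firm D's profit: π = x_D(322 − 2x_D − x_E) − 99x_D.
∂π/∂x_D = 223 − 4x_D − x_E = 0 ⇒ x_D = 55.75 − 0.25x_E.
The reaction-function slope is −0.25, so a 20-unit rise in x_E moves x_D by −0.25 × 20 = −5. D's best response falls — the actions are strategic substitutes.

-5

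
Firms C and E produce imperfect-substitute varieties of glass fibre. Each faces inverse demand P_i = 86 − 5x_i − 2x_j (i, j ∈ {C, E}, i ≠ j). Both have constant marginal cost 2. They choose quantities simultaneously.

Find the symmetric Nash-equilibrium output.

7

Firm C's profit: π = x_C(86 − 5x_C − 2x_E) − 2x_C.
∂π/∂x_C = 84 − 10x_C − 2x_E = 0 ⇒ x_C = 8.4 − 0.2x_E.
The game is symmetric, so in equilibrium x_E = x_C: the reaction function gives 1.2x_C = 8.4, hence x_C = 7.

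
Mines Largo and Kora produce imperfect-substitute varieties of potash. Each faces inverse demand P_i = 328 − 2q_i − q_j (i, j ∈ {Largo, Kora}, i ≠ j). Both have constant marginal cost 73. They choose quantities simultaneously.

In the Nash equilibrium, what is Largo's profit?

Mine Largo's profit: π = q_{Largo}(328 − 2q_{Largo} − q_{Kora}) − 73q_{Largo}.
∂π/∂q_{Largo} = 255 − 4q_{Largo} − q_{Kora} = 0 ⇒ q_{Largo} = 63.75 − 0.25q_{Kora}.
Setting q_{Largo} = q_{Kora} in the reaction function: q_{Largo} = 63.75 − 0.25q_{Largo}, so q_{Largo} = 63.75 / 1.25 = 51.
P_{Largo} = 328 − 2·51 − 51 = 175.
Profit = (175 − 73)·51 = 5202.

5202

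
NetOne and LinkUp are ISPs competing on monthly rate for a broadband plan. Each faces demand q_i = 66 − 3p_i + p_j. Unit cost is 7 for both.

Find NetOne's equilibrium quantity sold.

NetOne's profit: π = (p_{NetOne} − 7)(66 − 3p_{NetOne} + p_{LinkUp}).
∂π/∂p_{NetOne} = 87 − 6p_{NetOne} + p_{LinkUp} = 0 ⇒ p_{NetOne} = 14.5 + (1/6)p_{LinkUp}.
Setting p_{NetOne} = p_{LinkUp} in the reaction function: p_{NetOne} = 14.5 + (1/6)p_{NetOne}, so p_{NetOne} = 14.5 / (5/6) = 17.4.
q_{NetOne} = 66 − 3·17.4 + 17.4 = 31.2.

31.2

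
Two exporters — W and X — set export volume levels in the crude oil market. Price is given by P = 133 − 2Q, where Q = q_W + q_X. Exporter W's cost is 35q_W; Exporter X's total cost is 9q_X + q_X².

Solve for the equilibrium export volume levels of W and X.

Exporter W's profit: π = q_W(133 − 2(q_W + q_X)) − 35q_W.
∂π/∂q_W = 98 − 4q_W − 2q_X = 0, so q_W = 24.5 − 0.5q_X.
For X: ∂π/∂q_X = 124 − 6q_X − 2q_W = 0 ⇒ q_X = 62/3 − (1/3)q_W.
Substituting the second reaction function into the first: q_W = 24.5 − 0.5(62/3 − (1/3)q_W), which gives (5/6)q_W = 85/6 ⇒ q_W = 17.
Then q_X = 62/3 − (1/3)·17 = 15.

17, 15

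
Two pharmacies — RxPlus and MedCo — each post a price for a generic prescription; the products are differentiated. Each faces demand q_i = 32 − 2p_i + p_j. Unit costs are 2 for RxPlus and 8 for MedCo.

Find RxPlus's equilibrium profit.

RxPlus's profit: π = (p_{RxPlus} − 2)(32 − 2p_{RxPlus} + p_{MedCo}).
∂π/∂p_{RxPlus} = 36 − 4p_{RxPlus} + p_{MedCo} = 0 ⇒ p_{RxPlus} = 9 + 0.25p_{MedCo}.
Similarly p_{MedCo} = 12 + 0.25p_{RxPlus}.
Plugging p_{MedCo} into RxPlus's best response: p_{RxPlus} = 9 + 0.25(12 + 0.25p_{RxPlus}) ⇒ 0.9375p_{RxPlus} = 12, so p_{RxPlus} = 12.8.
Then p_{MedCo} = 12 + 0.25·12.8 = 15.2.
q_{RxPlus} = 32 − 2·12.8 + 15.2 = 21.6.
Profit = (12.8 − 2)·21.6 = 233.28.

233.28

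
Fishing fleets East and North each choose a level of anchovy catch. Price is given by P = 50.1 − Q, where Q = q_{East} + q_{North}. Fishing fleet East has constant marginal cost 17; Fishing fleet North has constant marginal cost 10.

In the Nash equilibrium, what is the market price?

25.7

Fishing fleet East's profit: π = q_{East}(50.1 − (q_{East} + q_{North})) − 17q_{East}.
∂π/∂q_{East} = 33.1 − 2q_{East} − q_{North} = 0, so q_{East} = 16.55 − 0.5q_{North}.
By the same steps for North: q_{North} = 20.05 − 0.5q_{East}.
Solving the two reaction functions simultaneously: (1 − (−0.5)(−0.5))q_{East} = 16.55 − 0.5·20.05, so 0.75q_{East} = 6.525 and q_{East} = 8.7.
Then q_{North} = 20.05 − 0.5·8.7 = 15.7.
Equilibrium price: P = 50.1 − 24.4 = 25.7.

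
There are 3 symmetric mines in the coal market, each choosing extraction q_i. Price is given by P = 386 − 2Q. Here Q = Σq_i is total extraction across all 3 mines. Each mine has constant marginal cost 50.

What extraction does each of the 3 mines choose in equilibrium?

A representative mine's profit is π_i = q_i(386 − 2Q) − 50q_i, with Q = q_i + Σ_{j≠i} q_j.
First-order condition: 336 − 4q_i − 2Σ_{j≠i} q_j = 0.
With identical mines, set every q_j = q: then 336 − 4q − 4q = 0, i.e. q = 336/8 = 42.

42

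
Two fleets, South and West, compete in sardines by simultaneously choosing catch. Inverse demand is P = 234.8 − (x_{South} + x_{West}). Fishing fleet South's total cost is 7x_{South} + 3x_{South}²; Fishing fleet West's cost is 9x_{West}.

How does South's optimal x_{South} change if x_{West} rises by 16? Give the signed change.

-2

Fishing fleet South's profit: π = x_{South}(234.8 − (x_{South} + x_{West})) − 7x_{South} − 3x_{South}².
∂π/∂x_{South} = 227.8 − 8x_{South} − x_{West} = 0, so x_{South} = 28.475 − 0.125x_{West}.
The reaction-function slope is −0.125, so a 16-unit rise in x_{West} moves x_{South} by −0.125 × 16 = −2. South's best response falls — the actions are strategic substitutes.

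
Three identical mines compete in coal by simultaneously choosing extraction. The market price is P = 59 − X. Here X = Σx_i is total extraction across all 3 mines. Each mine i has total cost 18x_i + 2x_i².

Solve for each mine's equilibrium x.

5.125

A representative mine's profit is π_i = x_i(59 − X) − 18x_i − 2x_i², with X = x_i + Σ_{j≠i} x_j.
First-order condition: 41 − 6x_i − Σ_{j≠i} x_j = 0.
With identical mines, set every x_j = x: then 41 − 6x − 2x = 0, i.e. x = 41/8 = 5.125.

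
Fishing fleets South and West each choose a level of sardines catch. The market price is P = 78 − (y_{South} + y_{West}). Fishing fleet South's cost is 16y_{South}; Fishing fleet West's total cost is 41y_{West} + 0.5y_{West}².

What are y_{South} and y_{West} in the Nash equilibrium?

29.8, 2.4

Fishing fleet South's profit: π = y_{South}(78 − (y_{South} + y_{West})) − 16y_{South}.
∂π/∂y_{South} = 62 − 2y_{South} − y_{West} = 0, so y_{South} = 31 − 0.5y_{West}.
For West: ∂π/∂y_{West} = 37 − 3y_{West} − y_{South} = 0 ⇒ y_{West} = 37/3 − (1/3)y_{South}.
Substituting the second reaction function into the first: y_{South} = 31 − 0.5(37/3 − (1/3)y_{South}), which gives (5/6)y_{South} = 149/6 ⇒ y_{South} = 29.8.
Then y_{West} = 37/3 − (1/3)·29.8 = 2.4.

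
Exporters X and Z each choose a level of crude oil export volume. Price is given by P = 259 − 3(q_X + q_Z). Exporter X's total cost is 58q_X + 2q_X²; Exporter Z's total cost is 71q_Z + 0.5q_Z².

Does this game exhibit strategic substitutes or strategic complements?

strategic substitutes

Exporter X's profit: π = q_X(259 − 3(q_X + q_Z)) − 58q_X − 2q_X².
∂π/∂q_X = 201 − 10q_X − 3q_Z = 0, so q_X = 20.1 − 0.3q_Z.
The best-response slope dq_X/dq_Z = −0.3 < 0: the reaction function is downward-sloping, so the choices are strategic substitutes.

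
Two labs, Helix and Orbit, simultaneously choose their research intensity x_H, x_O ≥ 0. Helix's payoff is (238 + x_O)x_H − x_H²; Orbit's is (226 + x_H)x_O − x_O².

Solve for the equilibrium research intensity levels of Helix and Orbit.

234, 230

Expanding Helix's payoff: 238x_H + x_Ox_H − x_H².
∂π/∂x_H = 238 + x_O − 2x_H = 0, so x_H = 119 + 0.5x_O.
Likewise for Orbit: x_O = 113 + 0.5x_H.
Substituting the second reaction function into the first: x_H = 119 + 0.5(113 + 0.5x_H), which gives 0.75x_H = 175.5 ⇒ x_H = 234.
Then x_O = 113 + 0.5·234 = 230.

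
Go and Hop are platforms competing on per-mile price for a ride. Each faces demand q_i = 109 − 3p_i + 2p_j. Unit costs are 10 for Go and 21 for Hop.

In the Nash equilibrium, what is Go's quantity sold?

Go's profit: π = (p_{Go} − 10)(109 − 3p_{Go} + 2p_{Hop}).
∂π/∂p_{Go} = 139 − 6p_{Go} + 2p_{Hop} = 0 ⇒ p_{Go} = 139/6 + (1/3)p_{Hop}.
Similarly p_{Hop} = 86/3 + (1/3)p_{Go}.
Plugging p_{Hop} into Go's best response: p_{Go} = 139/6 + (1/3)(86/3 + (1/3)p_{Go}) ⇒ (8/9)p_{Go} = 589/18, so p_{Go} = 36.8125.
Then p_{Hop} = 86/3 + (1/3)·36.8125 = 40.9375.
q_{Go} = 109 − 3·36.8125 + 2·40.9375 = 80.4375.

80.4375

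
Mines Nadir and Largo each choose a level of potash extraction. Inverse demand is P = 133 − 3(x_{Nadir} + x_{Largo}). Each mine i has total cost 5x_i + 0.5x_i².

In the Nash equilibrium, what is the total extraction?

25.6

Mine Nadir's profit: π = x_{Nadir}(133 − 3(x_{Nadir} + x_{Largo})) − 5x_{Nadir} − 0.5x_{Nadir}².
∂π/∂x_{Nadir} = 128 − 7x_{Nadir} − 3x_{Largo} = 0, so x_{Nadir} = 128/7 − (3/7)x_{Largo}.
Setting x_{Nadir} = x_{Largo} in the reaction function: x_{Nadir} = 128/7 − (3/7)x_{Nadir}, so x_{Nadir} = (128/7) / (10/7) = 12.8.
Total extraction: 12.8 + 12.8 = 25.6.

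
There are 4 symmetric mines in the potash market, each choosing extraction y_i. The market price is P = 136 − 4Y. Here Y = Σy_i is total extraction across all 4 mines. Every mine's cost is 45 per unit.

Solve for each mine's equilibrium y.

4.55

A representative mine's profit is π_i = y_i(136 − 4Y) − 45y_i, with Y = y_i + Σ_{j≠i} y_j.
First-order condition: 91 − 8y_i − 4Σ_{j≠i} y_j = 0.
Imposing symmetry (y_j = y for all j) turns Σ_{j≠i} y_j into 3y, so 91 = 20y and y = 4.55.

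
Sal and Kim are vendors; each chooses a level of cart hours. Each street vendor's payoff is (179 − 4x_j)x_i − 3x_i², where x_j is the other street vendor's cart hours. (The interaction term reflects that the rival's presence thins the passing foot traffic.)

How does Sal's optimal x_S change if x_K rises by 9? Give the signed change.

-6

Sal's payoff is (179 − 4x_K)x_S − 3x_S².
∂π/∂x_S = 179 − 4x_K − 6x_S = 0, so x_S = 179/6 − (2/3)x_K.
The reaction-function slope is −2/3, so a 9-unit rise in x_K moves x_S by −2/3 × 9 = −6. Sal's best response falls — the actions are strategic substitutes.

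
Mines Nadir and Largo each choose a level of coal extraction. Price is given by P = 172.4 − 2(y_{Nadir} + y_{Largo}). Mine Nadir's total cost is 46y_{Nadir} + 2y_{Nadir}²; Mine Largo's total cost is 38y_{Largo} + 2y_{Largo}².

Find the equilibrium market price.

Mine Nadir's profit: π = y_{Nadir}(172.4 − 2(y_{Nadir} + y_{Largo})) − 46y_{Nadir} − 2y_{Nadir}².
∂π/∂y_{Nadir} = 126.4 − 8y_{Nadir} − 2y_{Largo} = 0, so y_{Nadir} = 15.8 − 0.25y_{Largo}.
By the same steps for Largo: y_{Largo} = 16.8 − 0.25y_{Nadir}.
Plugging y_{Largo} into Nadir's best response: y_{Nadir} = 15.8 − 0.25(16.8 − 0.25y_{Nadir}) ⇒ 0.9375y_{Nadir} = 11.6, so y_{Nadir} = 928/75.
Then y_{Largo} = 16.8 − 0.25·(928/75) = 1028/75.
Equilibrium price: P = 172.4 − 2·26.08 = 120.24.

120.24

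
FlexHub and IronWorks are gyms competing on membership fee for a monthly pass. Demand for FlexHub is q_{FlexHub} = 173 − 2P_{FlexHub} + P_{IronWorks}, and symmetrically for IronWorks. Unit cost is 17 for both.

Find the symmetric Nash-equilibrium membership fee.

FlexHub's profit: π = (P_{FlexHub} − 17)(173 − 2P_{FlexHub} + P_{IronWorks}).
∂π/∂P_{FlexHub} = 207 − 4P_{FlexHub} + P_{IronWorks} = 0 ⇒ P_{FlexHub} = 51.75 + 0.25P_{IronWorks}.
The game is symmetric, so in equilibrium P_{IronWorks} = P_{FlexHub}: the reaction function gives 0.75P_{FlexHub} = 51.75, hence P_{FlexHub} = 69.

69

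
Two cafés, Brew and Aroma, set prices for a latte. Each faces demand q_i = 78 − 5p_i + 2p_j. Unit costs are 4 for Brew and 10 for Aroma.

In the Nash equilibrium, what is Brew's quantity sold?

44.375

Brew's profit: π = (p_{Brew} − 4)(78 − 5p_{Brew} + 2p_{Aroma}).
∂π/∂p_{Brew} = 98 − 10p_{Brew} + 2p_{Aroma} = 0 ⇒ p_{Brew} = 9.8 + 0.2p_{Aroma}.
Similarly p_{Aroma} = 12.8 + 0.2p_{Brew}.
Solving the two reaction functions simultaneously: (1 − (0.2)(0.2))p_{Brew} = 9.8 + 0.2·12.8, so 0.96p_{Brew} = 12.36 and p_{Brew} = 12.875.
Then p_{Aroma} = 12.8 + 0.2·12.875 = 15.375.
q_{Brew} = 78 − 5·12.875 + 2·15.375 = 44.375.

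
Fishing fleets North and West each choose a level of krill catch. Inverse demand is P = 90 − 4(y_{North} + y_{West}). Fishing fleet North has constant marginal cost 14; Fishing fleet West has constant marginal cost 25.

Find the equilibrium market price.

43

Fishing fleet North's profit: π = y_{North}(90 − 4(y_{North} + y_{West})) − 14y_{North}.
∂π/∂y_{North} = 76 − 8y_{North} − 4y_{West} = 0, so y_{North} = 9.5 − 0.5y_{West}.
By the same steps for West: y_{West} = 8.125 − 0.5y_{North}.
Solving the two reaction functions simultaneously: (1 − (−0.5)(−0.5))y_{North} = 9.5 − 0.5·8.125, so 0.75y_{North} = 5.4375 and y_{North} = 7.25.
Then y_{West} = 8.125 − 0.5·7.25 = 4.5.
Equilibrium price: P = 90 − 4·11.75 = 43.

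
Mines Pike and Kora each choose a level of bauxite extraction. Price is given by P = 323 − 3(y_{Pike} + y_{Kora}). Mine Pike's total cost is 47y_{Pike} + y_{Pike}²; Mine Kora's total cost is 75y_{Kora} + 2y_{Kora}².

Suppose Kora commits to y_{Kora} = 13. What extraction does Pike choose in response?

Mine Pike's profit: π = y_{Pike}(323 − 3(y_{Pike} + y_{Kora})) − 47y_{Pike} − y_{Pike}².
∂π/∂y_{Pike} = 276 − 8y_{Pike} − 3y_{Kora} = 0, so y_{Pike} = 34.5 − 0.375y_{Kora}.
At y_{Kora} = 13: y_{Pike} = 34.5 − 0.375·13 = 29.625.

29.625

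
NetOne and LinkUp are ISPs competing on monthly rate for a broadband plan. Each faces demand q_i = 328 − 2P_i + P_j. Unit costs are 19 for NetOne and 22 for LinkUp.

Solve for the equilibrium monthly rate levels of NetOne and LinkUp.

122.4, 123.6

NetOne's profit: π = (P_{NetOne} − 19)(328 − 2P_{NetOne} + P_{LinkUp}).
∂π/∂P_{NetOne} = 366 − 4P_{NetOne} + P_{LinkUp} = 0 ⇒ P_{NetOne} = 91.5 + 0.25P_{LinkUp}.
Similarly P_{LinkUp} = 93 + 0.25P_{NetOne}.
Solving the two reaction functions simultaneously: (1 − (0.25)(0.25))P_{NetOne} = 91.5 + 0.25·93, so 0.9375P_{NetOne} = 114.75 and P_{NetOne} = 122.4.
Then P_{LinkUp} = 93 + 0.25·122.4 = 123.6.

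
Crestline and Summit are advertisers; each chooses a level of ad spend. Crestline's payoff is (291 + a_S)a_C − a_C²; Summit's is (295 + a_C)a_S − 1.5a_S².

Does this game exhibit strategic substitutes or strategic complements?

Expanding Crestline's payoff: 291a_C + a_Sa_C − a_C².
∂π/∂a_C = 291 + a_S − 2a_C = 0, so a_C = 145.5 + 0.5a_S.
The best-response slope da_C/da_S = 0.5 > 0: the reaction function is upward-sloping, so the choices are strategic complements.

strategic complements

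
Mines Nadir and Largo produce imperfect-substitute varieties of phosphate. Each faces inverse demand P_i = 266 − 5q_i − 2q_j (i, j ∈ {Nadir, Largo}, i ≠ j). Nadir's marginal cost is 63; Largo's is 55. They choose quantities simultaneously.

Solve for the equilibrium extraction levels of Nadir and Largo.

16.75, 17.75

Mine Nadir's profit: π = q_{Nadir}(266 − 5q_{Nadir} − 2q_{Largo}) − 63q_{Nadir}.
∂π/∂q_{Nadir} = 203 − 10q_{Nadir} − 2q_{Largo} = 0 ⇒ q_{Nadir} = 20.3 − 0.2q_{Largo}.
Similarly q_{Largo} = 21.1 − 0.2q_{Nadir}.
Substituting the second reaction function into the first: q_{Nadir} = 20.3 − 0.2(21.1 − 0.2q_{Nadir}), which gives 0.96q_{Nadir} = 16.08 ⇒ q_{Nadir} = 16.75.
Then q_{Largo} = 21.1 − 0.2·16.75 = 17.75.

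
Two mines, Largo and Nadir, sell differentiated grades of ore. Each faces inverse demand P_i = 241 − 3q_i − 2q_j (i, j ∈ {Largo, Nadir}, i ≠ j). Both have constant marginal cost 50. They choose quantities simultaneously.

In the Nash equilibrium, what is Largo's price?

Mine Largo's profit: π = q_{Largo}(241 − 3q_{Largo} − 2q_{Nadir}) − 50q_{Largo}.
∂π/∂q_{Largo} = 191 − 6q_{Largo} − 2q_{Nadir} = 0 ⇒ q_{Largo} = 191/6 − (1/3)q_{Nadir}.
By symmetry q_{Nadir} = q_{Largo}; substituting into the reaction function, (4/3)q_{Largo} = 191/6 and q_{Largo} = 23.875.
P_{Largo} = 241 − 3·23.875 − 2·23.875 = 121.625.

121.625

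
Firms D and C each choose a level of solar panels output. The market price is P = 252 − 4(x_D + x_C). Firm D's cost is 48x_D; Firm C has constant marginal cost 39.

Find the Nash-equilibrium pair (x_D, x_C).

Firm D's profit: π = x_D(252 − 4(x_D + x_C)) − 48x_D.
∂π/∂x_D = 204 − 8x_D − 4x_C = 0, so x_D = 25.5 − 0.5x_C.
By the same steps for C: x_C = 26.625 − 0.5x_D.
Solving the two reaction functions simultaneously: (1 − (−0.5)(−0.5))x_D = 25.5 − 0.5·26.625, so 0.75x_D = 12.1875 and x_D = 16.25.
Then x_C = 26.625 − 0.5·16.25 = 18.5.

16.25, 18.5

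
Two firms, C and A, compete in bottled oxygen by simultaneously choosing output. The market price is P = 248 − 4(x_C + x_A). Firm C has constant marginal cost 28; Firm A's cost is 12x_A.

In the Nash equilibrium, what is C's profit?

Firm C's profit: π = x_C(248 − 4(x_C + x_A)) − 28x_C.
∂π/∂x_C = 220 − 8x_C − 4x_A = 0, so x_C = 27.5 − 0.5x_A.
By the same steps for A: x_A = 29.5 − 0.5x_C.
Plugging x_A into C's best response: x_C = 27.5 − 0.5(29.5 − 0.5x_C) ⇒ 0.75x_C = 12.75, so x_C = 17.
Then x_A = 29.5 − 0.5·17 = 21.
Price P = 248 − 4·38 = 96.
C's profit: (96 − 28)·17 = 1156.

1156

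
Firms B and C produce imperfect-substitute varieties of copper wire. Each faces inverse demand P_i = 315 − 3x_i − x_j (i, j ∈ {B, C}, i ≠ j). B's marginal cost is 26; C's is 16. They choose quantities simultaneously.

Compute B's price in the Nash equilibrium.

Firm B's profit: π = x_B(315 − 3x_B − x_C) − 26x_B.
∂π/∂x_B = 289 − 6x_B − x_C = 0 ⇒ x_B = 289/6 − (1/6)x_C.
Similarly x_C = 299/6 − (1/6)x_B.
Substituting the second reaction function into the first: x_B = 289/6 − (1/6)(299/6 − (1/6)x_B), which gives (35/36)x_B = 1435/36 ⇒ x_B = 41.
Then x_C = 299/6 − (1/6)·41 = 43.
P_B = 315 − 3·41 − 43 = 149.

149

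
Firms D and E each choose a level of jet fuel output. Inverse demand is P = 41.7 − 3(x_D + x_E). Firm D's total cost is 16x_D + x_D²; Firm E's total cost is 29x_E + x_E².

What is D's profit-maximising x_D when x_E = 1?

Firm D's profit: π = x_D(41.7 − 3(x_D + x_E)) − 16x_D − x_D².
∂π/∂x_D = 25.7 − 8x_D − 3x_E = 0, so x_D = 3.2125 − 0.375x_E.
At x_E = 1: x_D = 3.2125 − 0.375·1 = 2.8375.

2.8375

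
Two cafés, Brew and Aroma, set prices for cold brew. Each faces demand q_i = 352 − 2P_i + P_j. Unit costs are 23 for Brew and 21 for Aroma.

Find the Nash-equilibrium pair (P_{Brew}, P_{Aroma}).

Brew's profit: π = (P_{Brew} − 23)(352 − 2P_{Brew} + P_{Aroma}).
∂π/∂P_{Brew} = 398 − 4P_{Brew} + P_{Aroma} = 0 ⇒ P_{Brew} = 99.5 + 0.25P_{Aroma}.
Similarly P_{Aroma} = 98.5 + 0.25P_{Brew}.
Substituting the second reaction function into the first: P_{Brew} = 99.5 + 0.25(98.5 + 0.25P_{Brew}), which gives 0.9375P_{Brew} = 124.125 ⇒ P_{Brew} = 132.4.
Then P_{Aroma} = 98.5 + 0.25·132.4 = 131.6.

132.4, 131.6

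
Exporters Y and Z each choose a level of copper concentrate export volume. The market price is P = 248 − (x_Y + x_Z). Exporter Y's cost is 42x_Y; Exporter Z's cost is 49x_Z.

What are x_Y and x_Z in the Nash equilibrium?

Exporter Y's profit: π = x_Y(248 − (x_Y + x_Z)) − 42x_Y.
∂π/∂x_Y = 206 − 2x_Y − x_Z = 0, so x_Y = 103 − 0.5x_Z.
By the same steps for Z: x_Z = 99.5 − 0.5x_Y.
Plugging x_Z into Y's best response: x_Y = 103 − 0.5(99.5 − 0.5x_Y) ⇒ 0.75x_Y = 53.25, so x_Y = 71.
Then x_Z = 99.5 − 0.5·71 = 64.

71, 64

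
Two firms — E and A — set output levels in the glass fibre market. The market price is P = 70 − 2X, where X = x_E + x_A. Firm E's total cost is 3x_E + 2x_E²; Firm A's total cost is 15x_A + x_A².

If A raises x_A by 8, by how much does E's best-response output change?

Firm E's profit: π = x_E(70 − 2(x_E + x_A)) − 3x_E − 2x_E².
∂π/∂x_E = 67 − 8x_E − 2x_A = 0, so x_E = 8.375 − 0.25x_A.
The reaction-function slope is −0.25, so an 8-unit rise in x_A moves x_E by −0.25 × 8 = −2. E's best response falls — the actions are strategic substitutes.

-2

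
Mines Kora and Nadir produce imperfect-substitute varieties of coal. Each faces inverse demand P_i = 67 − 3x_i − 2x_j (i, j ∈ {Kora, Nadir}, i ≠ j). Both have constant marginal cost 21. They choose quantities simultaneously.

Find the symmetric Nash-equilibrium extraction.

Mine Kora's profit: π = x_{Kora}(67 − 3x_{Kora} − 2x_{Nadir}) − 21x_{Kora}.
∂π/∂x_{Kora} = 46 − 6x_{Kora} − 2x_{Nadir} = 0 ⇒ x_{Kora} = 23/3 − (1/3)x_{Nadir}.
Setting x_{Kora} = x_{Nadir} in the reaction function: x_{Kora} = 23/3 − (1/3)x_{Kora}, so x_{Kora} = (23/3) / (4/3) = 5.75.

5.75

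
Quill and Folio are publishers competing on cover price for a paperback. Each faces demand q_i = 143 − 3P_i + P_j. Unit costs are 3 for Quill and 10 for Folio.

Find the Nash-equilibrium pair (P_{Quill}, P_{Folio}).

Quill's profit: π = (P_{Quill} − 3)(143 − 3P_{Quill} + P_{Folio}).
∂π/∂P_{Quill} = 152 − 6P_{Quill} + P_{Folio} = 0 ⇒ P_{Quill} = 76/3 + (1/6)P_{Folio}.
Similarly P_{Folio} = 173/6 + (1/6)P_{Quill}.
Solving the two reaction functions simultaneously: (1 − (1/6)(1/6))P_{Quill} = 76/3 + (1/6)·(173/6), so (35/36)P_{Quill} = 1085/36 and P_{Quill} = 31.
Then P_{Folio} = 173/6 + (1/6)·31 = 34.

31, 34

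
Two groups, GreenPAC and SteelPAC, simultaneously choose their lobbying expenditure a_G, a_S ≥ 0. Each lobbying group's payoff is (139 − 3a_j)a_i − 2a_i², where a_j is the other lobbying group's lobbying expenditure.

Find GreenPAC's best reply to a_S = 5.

GreenPAC's payoff is (139 − 3a_S)a_G − 2a_G².
∂π/∂a_G = 139 − 3a_S − 4a_G = 0, so a_G = 34.75 − 0.75a_S.
At a_S = 5: a_G = 34.75 − 0.75·5 = 31.

31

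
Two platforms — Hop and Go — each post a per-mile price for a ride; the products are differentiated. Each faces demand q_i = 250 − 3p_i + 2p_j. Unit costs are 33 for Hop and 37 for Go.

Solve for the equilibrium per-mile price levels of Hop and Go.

Hop's profit: π = (p_{Hop} − 33)(250 − 3p_{Hop} + 2p_{Go}).
∂π/∂p_{Hop} = 349 − 6p_{Hop} + 2p_{Go} = 0 ⇒ p_{Hop} = 349/6 + (1/3)p_{Go}.
Similarly p_{Go} = 361/6 + (1/3)p_{Hop}.
Plugging p_{Go} into Hop's best response: p_{Hop} = 349/6 + (1/3)(361/6 + (1/3)p_{Hop}) ⇒ (8/9)p_{Hop} = 704/9, so p_{Hop} = 88.
Then p_{Go} = 361/6 + (1/3)·88 = 89.5.

88, 89.5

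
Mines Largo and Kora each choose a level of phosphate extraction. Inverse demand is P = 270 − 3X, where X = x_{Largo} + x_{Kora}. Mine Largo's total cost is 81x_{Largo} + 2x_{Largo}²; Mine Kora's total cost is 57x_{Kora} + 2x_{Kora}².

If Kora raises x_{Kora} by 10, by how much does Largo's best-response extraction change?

Mine Largo's profit: π = x_{Largo}(270 − 3(x_{Largo} + x_{Kora})) − 81x_{Largo} − 2x_{Largo}².
∂π/∂x_{Largo} = 189 − 10x_{Largo} − 3x_{Kora} = 0, so x_{Largo} = 18.9 − 0.3x_{Kora}.
The reaction-function slope is −0.3, so a 10-unit rise in x_{Kora} moves x_{Largo} by −0.3 × 10 = −3. Largo's best response falls — the actions are strategic substitutes.

-3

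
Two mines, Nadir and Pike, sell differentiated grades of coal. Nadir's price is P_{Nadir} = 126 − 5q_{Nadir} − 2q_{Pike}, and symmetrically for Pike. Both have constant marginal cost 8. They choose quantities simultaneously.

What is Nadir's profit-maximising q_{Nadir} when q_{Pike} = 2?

11.4

Mine Nadir's profit: π = q_{Nadir}(126 − 5q_{Nadir} − 2q_{Pike}) − 8q_{Nadir}.
∂π/∂q_{Nadir} = 118 − 10q_{Nadir} − 2q_{Pike} = 0 ⇒ q_{Nadir} = 11.8 − 0.2q_{Pike}.
At q_{Pike} = 2: q_{Nadir} = 11.8 − 0.2·2 = 11.4.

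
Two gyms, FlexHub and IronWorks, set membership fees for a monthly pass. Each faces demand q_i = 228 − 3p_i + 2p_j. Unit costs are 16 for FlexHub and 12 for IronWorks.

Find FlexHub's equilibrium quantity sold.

FlexHub's profit: π = (p_{FlexHub} − 16)(228 − 3p_{FlexHub} + 2p_{IronWorks}).
∂π/∂p_{FlexHub} = 276 − 6p_{FlexHub} + 2p_{IronWorks} = 0 ⇒ p_{FlexHub} = 46 + (1/3)p_{IronWorks}.
Similarly p_{IronWorks} = 44 + (1/3)p_{FlexHub}.
Substituting the second reaction function into the first: p_{FlexHub} = 46 + (1/3)(44 + (1/3)p_{FlexHub}), which gives (8/9)p_{FlexHub} = 182/3 ⇒ p_{FlexHub} = 68.25.
Then p_{IronWorks} = 44 + (1/3)·68.25 = 66.75.
q_{FlexHub} = 228 − 3·68.25 + 2·66.75 = 156.75.

156.75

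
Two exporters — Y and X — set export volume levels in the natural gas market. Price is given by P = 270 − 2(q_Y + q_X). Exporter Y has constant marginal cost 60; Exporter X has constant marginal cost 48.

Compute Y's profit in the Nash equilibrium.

2178

Exporter Y's profit: π = q_Y(270 − 2(q_Y + q_X)) − 60q_Y.
∂π/∂q_Y = 210 − 4q_Y − 2q_X = 0, so q_Y = 52.5 − 0.5q_X.
By the same steps for X: q_X = 55.5 − 0.5q_Y.
Solving the two reaction functions simultaneously: (1 − (−0.5)(−0.5))q_Y = 52.5 − 0.5·55.5, so 0.75q_Y = 24.75 and q_Y = 33.
Then q_X = 55.5 − 0.5·33 = 39.
Price P = 270 − 2·72 = 126.
Y's profit: (126 − 60)·33 = 2178.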